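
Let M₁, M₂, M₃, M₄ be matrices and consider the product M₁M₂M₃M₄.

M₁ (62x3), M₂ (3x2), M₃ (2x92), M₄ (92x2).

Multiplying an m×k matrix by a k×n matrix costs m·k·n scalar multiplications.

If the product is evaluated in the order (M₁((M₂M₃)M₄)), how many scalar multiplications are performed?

1476

(M₂M₃): 3×2 by 2×92 → 3×92, cost 3·2·92 = 552
((M₂M₃)M₄): 3×92 by 92×2 → 3×2, cost 3·92·2 = 552; cumulative 1104
(M₁((M₂M₃)M₄)): 62×3 by 3×2 → 62×2, cost 62·3·2 = 372; cumulative 1476
Total: 1476 scalar multiplications.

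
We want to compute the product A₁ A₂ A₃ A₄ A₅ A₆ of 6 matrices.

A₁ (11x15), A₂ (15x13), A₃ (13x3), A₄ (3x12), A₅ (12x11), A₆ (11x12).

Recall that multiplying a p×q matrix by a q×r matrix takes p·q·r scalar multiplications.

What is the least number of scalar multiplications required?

2268

Adjacent pairs: A₁A₂ = 11·15·13 = 2145; A₂A₃ = 15·13·3 = 585; A₃A₄ = 13·3·12 = 468; A₄A₅ = 3·12·11 = 396; A₅A₆ = 12·11·12 = 1584.
Length 3: A₁..A₃: k=1: 0+585+11·15·3=1080; k=2: 2145+0+11·13·3=2574 → min 1080 | A₂..A₄: k=2: 0+468+15·13·12=2808; k=3: 585+0+15·3·12=1125 → min 1125 | A₃..A₅: k=3: 0+396+13·3·11=825; k=4: 468+0+13·12·11=2184 → min 825 | A₄..A₆: k=4: 0+1584+3·12·12=2016; k=5: 396+0+3·11·12=792 → min 792.
Length 4: A₁..A₄: k=1: 0+1125+11·15·12=3105; k=2: 2145+468+11·13·12=4329; k=3: 1080+0+11·3·12=1476 → min 1476 | A₂..A₅: k=2: 0+825+15·13·11=2970; k=3: 585+396+15·3·11=1476; k=4: 1125+0+15·12·11=3105 → min 1476 | A₃..A₆: k=3: 0+792+13·3·12=1260; k=4: 468+1584+13·12·12=3924; k=5: 825+0+13·11·12=2541 → min 1260.
Length 5: A₁..A₅: k=1: 0+1476+11·15·11=3291; k=2: 2145+825+11·13·11=4543; k=3: 1080+396+11·3·11=1839; k=4: 1476+0+11·12·11=2928 → min 1839 | A₂..A₆: k=2: 0+1260+15·13·12=3600; k=3: 585+792+15·3·12=1917; k=4: 1125+1584+15·12·12=4869; k=5: 1476+0+15·11·12=3456 → min 1917.
Length 6: A₁..A₆: k=1: 0+1917+11·15·12=3897; k=2: 2145+1260+11·13·12=5121; k=3: 1080+792+11·3·12=2268; k=4: 1476+1584+11·12·12=4644; k=5: 1839+0+11·11·12=3291 → min 2268.
Optimal order: ((A₁ (A₂ A₃)) ((A₄ A₅) A₆)) with cost 2268.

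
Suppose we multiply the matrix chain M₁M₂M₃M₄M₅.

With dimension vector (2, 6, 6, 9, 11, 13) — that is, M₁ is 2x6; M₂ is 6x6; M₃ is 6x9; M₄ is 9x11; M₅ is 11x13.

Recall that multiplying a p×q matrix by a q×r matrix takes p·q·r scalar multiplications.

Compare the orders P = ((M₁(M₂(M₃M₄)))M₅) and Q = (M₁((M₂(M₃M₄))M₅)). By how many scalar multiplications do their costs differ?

596

Order P = ((M₁(M₂(M₃M₄)))M₅): (M₃M₄): 6×9 by 9×11 → 6×11, cost 6·9·11 = 594; (M₂(M₃M₄)): 6×6 by 6×11 → 6×11, cost 6·6·11 = 396; cumulative 990; (M₁(M₂(M₃M₄))): 2×6 by 6×11 → 2×11, cost 2·6·11 = 132; cumulative 1122; ((M₁(M₂(M₃M₄)))M₅): 2×11 by 11×13 → 2×13, cost 2·11·13 = 286; cumulative 1408. Total 1408.
Order Q = (M₁((M₂(M₃M₄))M₅)): (M₃M₄): 6×9 by 9×11 → 6×11, cost 6·9·11 = 594; (M₂(M₃M₄)): 6×6 by 6×11 → 6×11, cost 6·6·11 = 396; cumulative 990; ((M₂(M₃M₄))M₅): 6×11 by 11×13 → 6×13, cost 6·11·13 = 858; cumulative 1848; (M₁((M₂(M₃M₄))M₅)): 2×6 by 6×13 → 2×13, cost 2·6·13 = 156; cumulative 2004. Total 2004.
Difference: |1408 − 2004| = 596.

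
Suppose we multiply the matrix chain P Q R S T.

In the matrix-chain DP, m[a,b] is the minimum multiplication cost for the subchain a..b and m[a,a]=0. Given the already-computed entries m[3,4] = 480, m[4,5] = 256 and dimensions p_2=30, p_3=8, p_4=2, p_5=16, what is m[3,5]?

m[3,5] = min over k∈[3,4] of m[3,k]+m[k+1,5]+p_{2}·p_k·p_{5}.
k=3: 0 + 256 + 30·8·16 = 4096; k=4: 480 + 0 + 30·2·16 = 1440.
Minimum: 1440 at k=4.

1440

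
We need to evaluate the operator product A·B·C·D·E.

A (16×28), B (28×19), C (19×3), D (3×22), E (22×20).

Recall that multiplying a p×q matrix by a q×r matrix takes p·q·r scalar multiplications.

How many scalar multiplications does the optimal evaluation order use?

Adjacent pairs: AB = 16·28·19 = 8512; BC = 28·19·3 = 1596; CD = 19·3·22 = 1254; DE = 3·22·20 = 1320.
Length 3: A..C: k=1: 0+1596+16·28·3=2940; k=2: 8512+0+16·19·3=9424 → min 2940 | B..D: k=2: 0+1254+28·19·22=12958; k=3: 1596+0+28·3·22=3444 → min 3444 | C..E: k=3: 0+1320+19·3·20=2460; k=4: 1254+0+19·22·20=9614 → min 2460.
Length 4: A..D: k=1: 0+3444+16·28·22=13300; k=2: 8512+1254+16·19·22=16454; k=3: 2940+0+16·3·22=3996 → min 3996 | B..E: k=2: 0+2460+28·19·20=13100; k=3: 1596+1320+28·3·20=4596; k=4: 3444+0+28·22·20=15764 → min 4596.
Length 5: A..E: k=1: 0+4596+16·28·20=13556; k=2: 8512+2460+16·19·20=17052; k=3: 2940+1320+16·3·20=5220; k=4: 3996+0+16·22·20=11036 → min 5220.
Optimal order: ((A·(B·C))·(D·E)) with cost 5220.

5220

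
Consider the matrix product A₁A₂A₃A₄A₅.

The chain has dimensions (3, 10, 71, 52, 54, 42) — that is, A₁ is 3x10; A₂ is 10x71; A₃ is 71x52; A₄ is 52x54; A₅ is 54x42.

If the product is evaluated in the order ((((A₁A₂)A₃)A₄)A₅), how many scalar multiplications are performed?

(A₁A₂): 3×10 by 10×71 → 3×71, cost 3·10·71 = 2130
((A₁A₂)A₃): 3×71 by 71×52 → 3×52, cost 3·71·52 = 11076; cumulative 13206
(((A₁A₂)A₃)A₄): 3×52 by 52×54 → 3×54, cost 3·52·54 = 8424; cumulative 21630
((((A₁A₂)A₃)A₄)A₅): 3×54 by 54×42 → 3×42, cost 3·54·42 = 6804; cumulative 28434
Total: 28434 scalar multiplications.

28434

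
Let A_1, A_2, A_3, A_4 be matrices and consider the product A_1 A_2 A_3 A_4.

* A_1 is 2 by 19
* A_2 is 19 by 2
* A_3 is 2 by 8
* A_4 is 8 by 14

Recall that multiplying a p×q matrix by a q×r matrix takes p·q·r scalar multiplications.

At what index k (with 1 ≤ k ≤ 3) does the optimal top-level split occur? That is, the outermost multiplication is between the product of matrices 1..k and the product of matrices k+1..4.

3

Adjacent pairs: A_1A_2 = 2·19·2 = 76; A_2A_3 = 19·2·8 = 304; A_3A_4 = 2·8·14 = 224.
Length 3: A_1..A_3: k=1: 0+304+2·19·8=608; k=2: 76+0+2·2·8=108 → min 108 | A_2..A_4: k=2: 0+224+19·2·14=756; k=3: 304+0+19·8·14=2432 → min 756.
Top-level splits: k=1: (A_1..A_1)·(A_2..A_4) → 0+756+2·19·14 = 1288; k=2: (A_1..A_2)·(A_3..A_4) → 76+224+2·2·14 = 356; k=3: (A_1..A_3)·(A_4..A_4) → 108+0+2·8·14 = 332.
Best split is after A_3, i.e. k = 3.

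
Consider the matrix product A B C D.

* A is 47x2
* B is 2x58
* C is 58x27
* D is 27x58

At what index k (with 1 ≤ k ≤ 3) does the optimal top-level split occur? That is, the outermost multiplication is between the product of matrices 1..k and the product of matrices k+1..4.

1

Adjacent pairs: AB = 47·2·58 = 5452; BC = 2·58·27 = 3132; CD = 58·27·58 = 90828.
Length 3: A..C: k=1: 0+3132+47·2·27=5670; k=2: 5452+0+47·58·27=79054 → min 5670 | B..D: k=2: 0+90828+2·58·58=97556; k=3: 3132+0+2·27·58=6264 → min 6264.
Top-level splits: k=1: (A..A)·(B..D) → 0+6264+47·2·58 = 11716; k=2: (A..B)·(C..D) → 5452+90828+47·58·58 = 254388; k=3: (A..C)·(D..D) → 5670+0+47·27·58 = 79272.
Best split is after A, i.e. k = 1.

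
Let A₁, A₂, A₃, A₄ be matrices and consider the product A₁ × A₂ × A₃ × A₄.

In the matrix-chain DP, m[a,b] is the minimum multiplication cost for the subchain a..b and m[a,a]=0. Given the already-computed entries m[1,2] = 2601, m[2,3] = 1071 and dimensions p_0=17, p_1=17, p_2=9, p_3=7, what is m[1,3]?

m[1,3] = min over k∈[1,2] of m[1,k]+m[k+1,3]+p_{0}·p_k·p_{3}.
k=1: 0 + 1071 + 17·17·7 = 3094; k=2: 2601 + 0 + 17·9·7 = 3672.
Minimum: 3094 at k=1.

3094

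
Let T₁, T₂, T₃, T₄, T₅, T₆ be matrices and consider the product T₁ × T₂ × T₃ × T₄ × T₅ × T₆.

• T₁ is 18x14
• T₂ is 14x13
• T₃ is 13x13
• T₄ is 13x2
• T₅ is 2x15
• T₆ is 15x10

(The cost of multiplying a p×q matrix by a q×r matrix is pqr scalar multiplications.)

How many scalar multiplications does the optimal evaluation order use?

Adjacent pairs: T₁T₂ = 18·14·13 = 3276; T₂T₃ = 14·13·13 = 2366; T₃T₄ = 13·13·2 = 338; T₄T₅ = 13·2·15 = 390; T₅T₆ = 2·15·10 = 300.
Length 3: T₁..T₃: k=1: 0+2366+18·14·13=5642; k=2: 3276+0+18·13·13=6318 → min 5642 | T₂..T₄: k=2: 0+338+14·13·2=702; k=3: 2366+0+14·13·2=2730 → min 702 | T₃..T₅: k=3: 0+390+13·13·15=2925; k=4: 338+0+13·2·15=728 → min 728 | T₄..T₆: k=4: 0+300+13·2·10=560; k=5: 390+0+13·15·10=2340 → min 560.
Length 4: T₁..T₄: k=1: 0+702+18·14·2=1206; k=2: 3276+338+18·13·2=4082; k=3: 5642+0+18·13·2=6110 → min 1206 | T₂..T₅: k=2: 0+728+14·13·15=3458; k=3: 2366+390+14·13·15=5486; k=4: 702+0+14·2·15=1122 → min 1122 | T₃..T₆: k=3: 0+560+13·13·10=2250; k=4: 338+300+13·2·10=898; k=5: 728+0+13·15·10=2678 → min 898.
Length 5: T₁..T₅: k=1: 0+1122+18·14·15=4902; k=2: 3276+728+18·13·15=7514; k=3: 5642+390+18·13·15=9542; k=4: 1206+0+18·2·15=1746 → min 1746 | T₂..T₆: k=2: 0+898+14·13·10=2718; k=3: 2366+560+14·13·10=4746; k=4: 702+300+14·2·10=1282; k=5: 1122+0+14·15·10=3222 → min 1282.
Length 6: T₁..T₆: k=1: 0+1282+18·14·10=3802; k=2: 3276+898+18·13·10=6514; k=3: 5642+560+18·13·10=8542; k=4: 1206+300+18·2·10=1866; k=5: 1746+0+18·15·10=4446 → min 1866.
Optimal order: ((T₁ × (T₂ × (T₃ × T₄))) × (T₅ × T₆)) with cost 1866.

1866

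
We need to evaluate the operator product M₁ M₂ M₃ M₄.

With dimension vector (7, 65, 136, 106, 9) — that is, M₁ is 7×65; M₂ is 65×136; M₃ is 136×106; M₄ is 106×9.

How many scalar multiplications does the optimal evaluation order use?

169470

Adjacent pairs: M₁M₂ = 7·65·136 = 61880; M₂M₃ = 65·136·106 = 937040; M₃M₄ = 136·106·9 = 129744.
Length 3: M₁..M₃: k=1: 0+937040+7·65·106=985270; k=2: 61880+0+7·136·106=162792 → min 162792 | M₂..M₄: k=2: 0+129744+65·136·9=209304; k=3: 937040+0+65·106·9=999050 → min 209304.
Length 4: M₁..M₄: k=1: 0+209304+7·65·9=213399; k=2: 61880+129744+7·136·9=200192; k=3: 162792+0+7·106·9=169470 → min 169470.
Optimal order: (((M₁ M₂) M₃) M₄) with cost 169470.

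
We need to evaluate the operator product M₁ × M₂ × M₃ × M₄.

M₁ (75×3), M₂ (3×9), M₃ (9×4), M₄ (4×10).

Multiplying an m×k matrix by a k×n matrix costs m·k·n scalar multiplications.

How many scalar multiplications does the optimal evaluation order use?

Adjacent pairs: M₁M₂ = 75·3·9 = 2025; M₂M₃ = 3·9·4 = 108; M₃M₄ = 9·4·10 = 360.
Length 3: M₁..M₃: k=1: 0+108+75·3·4=1008; k=2: 2025+0+75·9·4=4725 → min 1008 | M₂..M₄: k=2: 0+360+3·9·10=630; k=3: 108+0+3·4·10=228 → min 228.
Length 4: M₁..M₄: k=1: 0+228+75·3·10=2478; k=2: 2025+360+75·9·10=9135; k=3: 1008+0+75·4·10=4008 → min 2478.
Optimal order: (M₁ × ((M₂ × M₃) × M₄)) with cost 2478.

2478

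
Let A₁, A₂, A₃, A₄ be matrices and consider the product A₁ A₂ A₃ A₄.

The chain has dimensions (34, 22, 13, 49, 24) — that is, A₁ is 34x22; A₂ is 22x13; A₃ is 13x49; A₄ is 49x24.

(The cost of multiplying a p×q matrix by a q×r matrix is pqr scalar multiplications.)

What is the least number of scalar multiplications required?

Adjacent pairs: A₁A₂ = 34·22·13 = 9724; A₂A₃ = 22·13·49 = 14014; A₃A₄ = 13·49·24 = 15288.
Length 3: A₁..A₃: k=1: 0+14014+34·22·49=50666; k=2: 9724+0+34·13·49=31382 → min 31382 | A₂..A₄: k=2: 0+15288+22·13·24=22152; k=3: 14014+0+22·49·24=39886 → min 22152.
Length 4: A₁..A₄: k=1: 0+22152+34·22·24=40104; k=2: 9724+15288+34·13·24=35620; k=3: 31382+0+34·49·24=71366 → min 35620.
Optimal order: ((A₁ A₂) (A₃ A₄)) with cost 35620.

35620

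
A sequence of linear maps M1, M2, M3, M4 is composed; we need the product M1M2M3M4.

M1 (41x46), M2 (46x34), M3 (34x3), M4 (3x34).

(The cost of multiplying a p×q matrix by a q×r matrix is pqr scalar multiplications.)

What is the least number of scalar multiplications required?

14532

Adjacent pairs: M1M2 = 41·46·34 = 64124; M2M3 = 46·34·3 = 4692; M3M4 = 34·3·34 = 3468.
Length 3: M1..M3: k=1: 0+4692+41·46·3=10350; k=2: 64124+0+41·34·3=68306 → min 10350 | M2..M4: k=2: 0+3468+46·34·34=56644; k=3: 4692+0+46·3·34=9384 → min 9384.
Length 4: M1..M4: k=1: 0+9384+41·46·34=73508; k=2: 64124+3468+41·34·34=114988; k=3: 10350+0+41·3·34=14532 → min 14532.
Optimal order: ((M1(M2M3))M4) with cost 14532.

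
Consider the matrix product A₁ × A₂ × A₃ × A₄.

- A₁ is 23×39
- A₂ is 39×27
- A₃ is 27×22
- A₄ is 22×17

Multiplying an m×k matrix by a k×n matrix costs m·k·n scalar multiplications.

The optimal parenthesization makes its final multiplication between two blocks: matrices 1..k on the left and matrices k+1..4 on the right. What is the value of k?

Adjacent pairs: A₁A₂ = 23·39·27 = 24219; A₂A₃ = 39·27·22 = 23166; A₃A₄ = 27·22·17 = 10098.
Length 3: A₁..A₃: k=1: 0+23166+23·39·22=42900; k=2: 24219+0+23·27·22=37881 → min 37881 | A₂..A₄: k=2: 0+10098+39·27·17=27999; k=3: 23166+0+39·22·17=37752 → min 27999.
Top-level splits: k=1: (A₁..A₁)·(A₂..A₄) → 0+27999+23·39·17 = 43248; k=2: (A₁..A₂)·(A₃..A₄) → 24219+10098+23·27·17 = 44874; k=3: (A₁..A₃)·(A₄..A₄) → 37881+0+23·22·17 = 46483.
Best split is after A₁, i.e. k = 1.

1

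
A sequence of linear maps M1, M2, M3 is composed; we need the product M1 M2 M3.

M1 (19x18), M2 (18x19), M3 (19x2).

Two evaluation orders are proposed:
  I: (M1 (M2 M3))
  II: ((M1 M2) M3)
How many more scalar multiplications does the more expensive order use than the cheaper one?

5852

Order I = (M1 (M2 M3)): (M2 M3): 18×19 by 19×2 → 18×2, cost 18·19·2 = 684; (M1 (M2 M3)): 19×18 by 18×2 → 19×2, cost 19·18·2 = 684; cumulative 1368. Total 1368.
Order II = ((M1 M2) M3): (M1 M2): 19×18 by 18×19 → 19×19, cost 19·18·19 = 6498; ((M1 M2) M3): 19×19 by 19×2 → 19×2, cost 19·19·2 = 722; cumulative 7220. Total 7220.
Difference: |1368 − 7220| = 5852.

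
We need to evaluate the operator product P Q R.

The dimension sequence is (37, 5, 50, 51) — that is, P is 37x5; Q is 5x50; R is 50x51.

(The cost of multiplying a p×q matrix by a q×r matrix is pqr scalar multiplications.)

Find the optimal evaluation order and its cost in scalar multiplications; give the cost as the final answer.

22185

(P (Q R)): cost 22185.
((P Q) R): cost 103600.
Optimal: (P (Q R)) with cost 22185.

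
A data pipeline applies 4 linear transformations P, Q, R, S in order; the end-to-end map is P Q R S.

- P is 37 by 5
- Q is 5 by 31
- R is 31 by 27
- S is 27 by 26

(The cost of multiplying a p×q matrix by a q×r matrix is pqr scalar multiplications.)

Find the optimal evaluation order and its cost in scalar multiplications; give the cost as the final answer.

12505

Adjacent pairs: PQ = 37·5·31 = 5735; QR = 5·31·27 = 4185; RS = 31·27·26 = 21762.
Length 3: P..R: k=1: 0+4185+37·5·27=9180; k=2: 5735+0+37·31·27=36704 → min 9180 | Q..S: k=2: 0+21762+5·31·26=25792; k=3: 4185+0+5·27·26=7695 → min 7695.
Length 4: P..S: k=1: 0+7695+37·5·26=12505; k=2: 5735+21762+37·31·26=57319; k=3: 9180+0+37·27·26=35154 → min 12505.
Optimal parenthesization: (P ((Q R) S)) with cost 12505.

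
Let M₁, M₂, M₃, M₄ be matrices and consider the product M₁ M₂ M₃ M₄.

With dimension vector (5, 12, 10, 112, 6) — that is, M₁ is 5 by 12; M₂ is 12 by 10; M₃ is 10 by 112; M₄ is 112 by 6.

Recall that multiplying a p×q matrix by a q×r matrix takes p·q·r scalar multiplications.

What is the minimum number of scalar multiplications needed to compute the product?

7620

Adjacent pairs: M₁M₂ = 5·12·10 = 600; M₂M₃ = 12·10·112 = 13440; M₃M₄ = 10·112·6 = 6720.
Length 3: M₁..M₃: k=1: 0+13440+5·12·112=20160; k=2: 600+0+5·10·112=6200 → min 6200 | M₂..M₄: k=2: 0+6720+12·10·6=7440; k=3: 13440+0+12·112·6=21504 → min 7440.
Length 4: M₁..M₄: k=1: 0+7440+5·12·6=7800; k=2: 600+6720+5·10·6=7620; k=3: 6200+0+5·112·6=9560 → min 7620.
Optimal order: ((M₁ M₂) (M₃ M₄)) with cost 7620.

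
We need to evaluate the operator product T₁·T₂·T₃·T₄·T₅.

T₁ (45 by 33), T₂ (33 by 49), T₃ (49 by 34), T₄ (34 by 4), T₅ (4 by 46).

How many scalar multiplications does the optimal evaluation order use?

27352

Adjacent pairs: T₁T₂ = 45·33·49 = 72765; T₂T₃ = 33·49·34 = 54978; T₃T₄ = 49·34·4 = 6664; T₄T₅ = 34·4·46 = 6256.
Length 3: T₁..T₃: k=1: 0+54978+45·33·34=105468; k=2: 72765+0+45·49·34=147735 → min 105468 | T₂..T₄: k=2: 0+6664+33·49·4=13132; k=3: 54978+0+33·34·4=59466 → min 13132 | T₃..T₅: k=3: 0+6256+49·34·46=82892; k=4: 6664+0+49·4·46=15680 → min 15680.
Length 4: T₁..T₄: k=1: 0+13132+45·33·4=19072; k=2: 72765+6664+45·49·4=88249; k=3: 105468+0+45·34·4=111588 → min 19072 | T₂..T₅: k=2: 0+15680+33·49·46=90062; k=3: 54978+6256+33·34·46=112846; k=4: 13132+0+33·4·46=19204 → min 19204.
Length 5: T₁..T₅: k=1: 0+19204+45·33·46=87514; k=2: 72765+15680+45·49·46=189875; k=3: 105468+6256+45·34·46=182104; k=4: 19072+0+45·4·46=27352 → min 27352.
Optimal order: ((T₁·(T₂·(T₃·T₄)))·T₅) with cost 27352.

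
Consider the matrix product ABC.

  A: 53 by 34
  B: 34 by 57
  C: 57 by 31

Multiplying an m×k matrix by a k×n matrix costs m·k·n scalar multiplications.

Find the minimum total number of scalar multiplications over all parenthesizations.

115940

Order (A(BC)): (BC): 34×57 by 57×31 → 34×31, cost 34·57·31 = 60078; (A(BC)): 53×34 by 34×31 → 53×31, cost 53·34·31 = 55862; cumulative 115940. Total 115940.
Order ((AB)C): (AB): 53×34 by 34×57 → 53×57, cost 53·34·57 = 102714; ((AB)C): 53×57 by 57×31 → 53×31, cost 53·57·31 = 93651; cumulative 196365. Total 196365.
Minimum: 115940.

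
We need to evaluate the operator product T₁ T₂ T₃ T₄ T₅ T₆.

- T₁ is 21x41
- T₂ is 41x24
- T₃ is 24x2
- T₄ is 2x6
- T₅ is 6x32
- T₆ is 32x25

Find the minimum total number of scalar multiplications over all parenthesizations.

6724

Adjacent pairs: T₁T₂ = 21·41·24 = 20664; T₂T₃ = 41·24·2 = 1968; T₃T₄ = 24·2·6 = 288; T₄T₅ = 2·6·32 = 384; T₅T₆ = 6·32·25 = 4800.
Length 3: T₁..T₃: k=1: 0+1968+21·41·2=3690; k=2: 20664+0+21·24·2=21672 → min 3690 | T₂..T₄: k=2: 0+288+41·24·6=6192; k=3: 1968+0+41·2·6=2460 → min 2460 | T₃..T₅: k=3: 0+384+24·2·32=1920; k=4: 288+0+24·6·32=4896 → min 1920 | T₄..T₆: k=4: 0+4800+2·6·25=5100; k=5: 384+0+2·32·25=1984 → min 1984.
Length 4: T₁..T₄: k=1: 0+2460+21·41·6=7626; k=2: 20664+288+21·24·6=23976; k=3: 3690+0+21·2·6=3942 → min 3942 | T₂..T₅: k=2: 0+1920+41·24·32=33408; k=3: 1968+384+41·2·32=4976; k=4: 2460+0+41·6·32=10332 → min 4976 | T₃..T₆: k=3: 0+1984+24·2·25=3184; k=4: 288+4800+24·6·25=8688; k=5: 1920+0+24·32·25=21120 → min 3184.
Length 5: T₁..T₅: k=1: 0+4976+21·41·32=32528; k=2: 20664+1920+21·24·32=38712; k=3: 3690+384+21·2·32=5418; k=4: 3942+0+21·6·32=7974 → min 5418 | T₂..T₆: k=2: 0+3184+41·24·25=27784; k=3: 1968+1984+41·2·25=6002; k=4: 2460+4800+41·6·25=13410; k=5: 4976+0+41·32·25=37776 → min 6002.
Length 6: T₁..T₆: k=1: 0+6002+21·41·25=27527; k=2: 20664+3184+21·24·25=36448; k=3: 3690+1984+21·2·25=6724; k=4: 3942+4800+21·6·25=11892; k=5: 5418+0+21·32·25=22218 → min 6724.
Optimal order: ((T₁ (T₂ T₃)) ((T₄ T₅) T₆)) with cost 6724.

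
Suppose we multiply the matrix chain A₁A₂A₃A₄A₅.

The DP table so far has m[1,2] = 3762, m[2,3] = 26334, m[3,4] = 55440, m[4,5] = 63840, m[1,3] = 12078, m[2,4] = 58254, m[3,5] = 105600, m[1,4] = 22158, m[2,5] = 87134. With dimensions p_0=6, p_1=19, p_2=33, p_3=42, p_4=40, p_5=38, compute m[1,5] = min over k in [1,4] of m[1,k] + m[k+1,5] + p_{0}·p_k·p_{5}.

m[1,5] = min over k∈[1,4] of m[1,k]+m[k+1,5]+p_{0}·p_k·p_{5}.
k=1: 0 + 87134 + 6·19·38 = 91466; k=2: 3762 + 105600 + 6·33·38 = 116886; k=3: 12078 + 63840 + 6·42·38 = 85494; k=4: 22158 + 0 + 6·40·38 = 31278.
Minimum: 31278 at k=4.

31278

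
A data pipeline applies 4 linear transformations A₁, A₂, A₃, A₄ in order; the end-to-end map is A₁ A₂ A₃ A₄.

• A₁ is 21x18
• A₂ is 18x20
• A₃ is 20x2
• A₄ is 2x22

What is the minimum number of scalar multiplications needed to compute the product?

Adjacent pairs: A₁A₂ = 21·18·20 = 7560; A₂A₃ = 18·20·2 = 720; A₃A₄ = 20·2·22 = 880.
Length 3: A₁..A₃: k=1: 0+720+21·18·2=1476; k=2: 7560+0+21·20·2=8400 → min 1476 | A₂..A₄: k=2: 0+880+18·20·22=8800; k=3: 720+0+18·2·22=1512 → min 1512.
Length 4: A₁..A₄: k=1: 0+1512+21·18·22=9828; k=2: 7560+880+21·20·22=17680; k=3: 1476+0+21·2·22=2400 → min 2400.
Optimal order: ((A₁ (A₂ A₃)) A₄) with cost 2400.

2400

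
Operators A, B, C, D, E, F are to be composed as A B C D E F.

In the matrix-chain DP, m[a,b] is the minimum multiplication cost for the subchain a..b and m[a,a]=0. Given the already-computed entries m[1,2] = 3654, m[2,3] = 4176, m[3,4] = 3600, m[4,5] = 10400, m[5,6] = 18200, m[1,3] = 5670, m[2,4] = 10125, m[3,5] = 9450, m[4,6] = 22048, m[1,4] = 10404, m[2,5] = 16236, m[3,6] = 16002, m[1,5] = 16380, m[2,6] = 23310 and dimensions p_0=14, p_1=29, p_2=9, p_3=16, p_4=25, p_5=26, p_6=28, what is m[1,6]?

m[1,6] = min over k∈[1,5] of m[1,k]+m[k+1,6]+p_{0}·p_k·p_{6}.
k=1: 0 + 23310 + 14·29·28 = 34678; k=2: 3654 + 16002 + 14·9·28 = 23184; k=3: 5670 + 22048 + 14·16·28 = 33990; k=4: 10404 + 18200 + 14·25·28 = 38404; k=5: 16380 + 0 + 14·26·28 = 26572.
Minimum: 23184 at k=2.

23184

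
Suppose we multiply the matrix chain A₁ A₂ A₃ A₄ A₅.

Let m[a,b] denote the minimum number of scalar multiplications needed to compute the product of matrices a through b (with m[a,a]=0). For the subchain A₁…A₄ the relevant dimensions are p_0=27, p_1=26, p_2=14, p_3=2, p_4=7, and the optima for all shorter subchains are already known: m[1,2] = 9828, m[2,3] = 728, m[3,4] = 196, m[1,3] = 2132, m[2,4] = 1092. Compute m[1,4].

m[1,4] = min over k∈[1,3] of m[1,k]+m[k+1,4]+p_{0}·p_k·p_{4}.
k=1: 0 + 1092 + 27·26·7 = 6006; k=2: 9828 + 196 + 27·14·7 = 12670; k=3: 2132 + 0 + 27·2·7 = 2510.
Minimum: 2510 at k=3.

2510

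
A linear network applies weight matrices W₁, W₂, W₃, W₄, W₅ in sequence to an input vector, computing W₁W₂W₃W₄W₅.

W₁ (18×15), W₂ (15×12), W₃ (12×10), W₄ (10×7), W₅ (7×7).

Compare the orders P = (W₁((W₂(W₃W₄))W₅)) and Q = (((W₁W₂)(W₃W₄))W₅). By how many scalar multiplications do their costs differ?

Order P = (W₁((W₂(W₃W₄))W₅)): (W₃W₄): 12×10 by 10×7 → 12×7, cost 12·10·7 = 840; (W₂(W₃W₄)): 15×12 by 12×7 → 15×7, cost 15·12·7 = 1260; cumulative 2100; ((W₂(W₃W₄))W₅): 15×7 by 7×7 → 15×7, cost 15·7·7 = 735; cumulative 2835; (W₁((W₂(W₃W₄))W₅)): 18×15 by 15×7 → 18×7, cost 18·15·7 = 1890; cumulative 4725. Total 4725.
Order Q = (((W₁W₂)(W₃W₄))W₅): (W₁W₂): 18×15 by 15×12 → 18×12, cost 18·15·12 = 3240; (W₃W₄): 12×10 by 10×7 → 12×7, cost 12·10·7 = 840; ((W₁W₂)(W₃W₄)): 18×12 by 12×7 → 18×7, cost 18·12·7 = 1512; cumulative 5592; (((W₁W₂)(W₃W₄))W₅): 18×7 by 7×7 → 18×7, cost 18·7·7 = 882; cumulative 6474. Total 6474.
Difference: |4725 − 6474| = 1749.

1749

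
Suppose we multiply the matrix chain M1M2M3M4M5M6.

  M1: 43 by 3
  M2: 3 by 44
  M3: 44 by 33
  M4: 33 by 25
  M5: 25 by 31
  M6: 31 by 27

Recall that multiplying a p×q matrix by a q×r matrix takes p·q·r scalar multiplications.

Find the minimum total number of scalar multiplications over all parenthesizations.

15150

Adjacent pairs: M1M2 = 43·3·44 = 5676; M2M3 = 3·44·33 = 4356; M3M4 = 44·33·25 = 36300; M4M5 = 33·25·31 = 25575; M5M6 = 25·31·27 = 20925.
Length 3: M1..M3: k=1: 0+4356+43·3·33=8613; k=2: 5676+0+43·44·33=68112 → min 8613 | M2..M4: k=2: 0+36300+3·44·25=39600; k=3: 4356+0+3·33·25=6831 → min 6831 | M3..M5: k=3: 0+25575+44·33·31=70587; k=4: 36300+0+44·25·31=70400 → min 70400 | M4..M6: k=4: 0+20925+33·25·27=43200; k=5: 25575+0+33·31·27=53196 → min 43200.
Length 4: M1..M4: k=1: 0+6831+43·3·25=10056; k=2: 5676+36300+43·44·25=89276; k=3: 8613+0+43·33·25=44088 → min 10056 | M2..M5: k=2: 0+70400+3·44·31=74492; k=3: 4356+25575+3·33·31=33000; k=4: 6831+0+3·25·31=9156 → min 9156 | M3..M6: k=3: 0+43200+44·33·27=82404; k=4: 36300+20925+44·25·27=86925; k=5: 70400+0+44·31·27=107228 → min 82404.
Length 5: M1..M5: k=1: 0+9156+43·3·31=13155; k=2: 5676+70400+43·44·31=134728; k=3: 8613+25575+43·33·31=78177; k=4: 10056+0+43·25·31=43381 → min 13155 | M2..M6: k=2: 0+82404+3·44·27=85968; k=3: 4356+43200+3·33·27=50229; k=4: 6831+20925+3·25·27=29781; k=5: 9156+0+3·31·27=11667 → min 11667.
Length 6: M1..M6: k=1: 0+11667+43·3·27=15150; k=2: 5676+82404+43·44·27=139164; k=3: 8613+43200+43·33·27=90126; k=4: 10056+20925+43·25·27=60006; k=5: 13155+0+43·31·27=49146 → min 15150.
Optimal order: (M1((((M2M3)M4)M5)M6)) with cost 15150.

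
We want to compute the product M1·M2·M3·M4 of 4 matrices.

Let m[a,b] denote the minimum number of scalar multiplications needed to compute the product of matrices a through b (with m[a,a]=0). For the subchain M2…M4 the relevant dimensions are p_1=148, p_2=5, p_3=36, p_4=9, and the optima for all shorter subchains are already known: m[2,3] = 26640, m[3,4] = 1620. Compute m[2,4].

8280

m[2,4] = min over k∈[2,3] of m[2,k]+m[k+1,4]+p_{1}·p_k·p_{4}.
k=2: 0 + 1620 + 148·5·9 = 8280; k=3: 26640 + 0 + 148·36·9 = 74592.
Minimum: 8280 at k=2.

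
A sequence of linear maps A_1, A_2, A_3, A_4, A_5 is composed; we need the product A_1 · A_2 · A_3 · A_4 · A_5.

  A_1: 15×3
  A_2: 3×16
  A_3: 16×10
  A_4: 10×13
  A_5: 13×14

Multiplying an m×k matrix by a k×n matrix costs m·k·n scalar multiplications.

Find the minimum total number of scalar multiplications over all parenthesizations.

2046

Adjacent pairs: A_1A_2 = 15·3·16 = 720; A_2A_3 = 3·16·10 = 480; A_3A_4 = 16·10·13 = 2080; A_4A_5 = 10·13·14 = 1820.
Length 3: A_1..A_3: k=1: 0+480+15·3·10=930; k=2: 720+0+15·16·10=3120 → min 930 | A_2..A_4: k=2: 0+2080+3·16·13=2704; k=3: 480+0+3·10·13=870 → min 870 | A_3..A_5: k=3: 0+1820+16·10·14=4060; k=4: 2080+0+16·13·14=4992 → min 4060.
Length 4: A_1..A_4: k=1: 0+870+15·3·13=1455; k=2: 720+2080+15·16·13=5920; k=3: 930+0+15·10·13=2880 → min 1455 | A_2..A_5: k=2: 0+4060+3·16·14=4732; k=3: 480+1820+3·10·14=2720; k=4: 870+0+3·13·14=1416 → min 1416.
Length 5: A_1..A_5: k=1: 0+1416+15·3·14=2046; k=2: 720+4060+15·16·14=8140; k=3: 930+1820+15·10·14=4850; k=4: 1455+0+15·13·14=4185 → min 2046.
Optimal order: (A_1 · (((A_2 · A_3) · A_4) · A_5)) with cost 2046.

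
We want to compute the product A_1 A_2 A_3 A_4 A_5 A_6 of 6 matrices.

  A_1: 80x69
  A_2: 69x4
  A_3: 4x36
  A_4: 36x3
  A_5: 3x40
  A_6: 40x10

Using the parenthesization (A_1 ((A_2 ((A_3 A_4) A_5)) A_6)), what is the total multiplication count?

94752

(A_3 A_4): 4×36 by 36×3 → 4×3, cost 4·36·3 = 432
((A_3 A_4) A_5): 4×3 by 3×40 → 4×40, cost 4·3·40 = 480; cumulative 912
(A_2 ((A_3 A_4) A_5)): 69×4 by 4×40 → 69×40, cost 69·4·40 = 11040; cumulative 11952
((A_2 ((A_3 A_4) A_5)) A_6): 69×40 by 40×10 → 69×10, cost 69·40·10 = 27600; cumulative 39552
(A_1 ((A_2 ((A_3 A_4) A_5)) A_6)): 80×69 by 69×10 → 80×10, cost 80·69·10 = 55200; cumulative 94752
Total: 94752 scalar multiplications.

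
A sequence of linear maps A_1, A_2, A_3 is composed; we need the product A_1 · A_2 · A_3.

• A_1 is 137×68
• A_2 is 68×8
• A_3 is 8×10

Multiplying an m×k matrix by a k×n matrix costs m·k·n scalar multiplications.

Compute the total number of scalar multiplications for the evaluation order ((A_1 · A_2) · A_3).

(A_1 · A_2): 137×68 by 68×8 → 137×8, cost 137·68·8 = 74528
((A_1 · A_2) · A_3): 137×8 by 8×10 → 137×10, cost 137·8·10 = 10960; cumulative 85488
Total: 85488 scalar multiplications.

85488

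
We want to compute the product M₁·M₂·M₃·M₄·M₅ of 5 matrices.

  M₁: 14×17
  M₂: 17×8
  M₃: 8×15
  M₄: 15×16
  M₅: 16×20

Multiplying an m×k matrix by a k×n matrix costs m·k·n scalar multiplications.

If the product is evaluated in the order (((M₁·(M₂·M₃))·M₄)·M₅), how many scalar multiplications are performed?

(M₂·M₃): 17×8 by 8×15 → 17×15, cost 17·8·15 = 2040
(M₁·(M₂·M₃)): 14×17 by 17×15 → 14×15, cost 14·17·15 = 3570; cumulative 5610
((M₁·(M₂·M₃))·M₄): 14×15 by 15×16 → 14×16, cost 14·15·16 = 3360; cumulative 8970
(((M₁·(M₂·M₃))·M₄)·M₅): 14×16 by 16×20 → 14×20, cost 14·16·20 = 4480; cumulative 13450
Total: 13450 scalar multiplications.

13450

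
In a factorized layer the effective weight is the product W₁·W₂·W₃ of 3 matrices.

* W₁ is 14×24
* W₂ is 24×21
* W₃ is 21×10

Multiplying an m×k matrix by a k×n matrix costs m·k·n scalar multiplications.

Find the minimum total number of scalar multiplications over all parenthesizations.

Order (W₁·(W₂·W₃)): (W₂·W₃): 24×21 by 21×10 → 24×10, cost 24·21·10 = 5040; (W₁·(W₂·W₃)): 14×24 by 24×10 → 14×10, cost 14·24·10 = 3360; cumulative 8400. Total 8400.
Order ((W₁·W₂)·W₃): (W₁·W₂): 14×24 by 24×21 → 14×21, cost 14·24·21 = 7056; ((W₁·W₂)·W₃): 14×21 by 21×10 → 14×10, cost 14·21·10 = 2940; cumulative 9996. Total 9996.
Minimum: 8400.

8400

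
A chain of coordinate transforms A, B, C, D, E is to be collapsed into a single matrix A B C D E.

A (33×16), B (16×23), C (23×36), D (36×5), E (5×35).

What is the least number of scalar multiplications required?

Adjacent pairs: AB = 33·16·23 = 12144; BC = 16·23·36 = 13248; CD = 23·36·5 = 4140; DE = 36·5·35 = 6300.
Length 3: A..C: k=1: 0+13248+33·16·36=32256; k=2: 12144+0+33·23·36=39468 → min 32256 | B..D: k=2: 0+4140+16·23·5=5980; k=3: 13248+0+16·36·5=16128 → min 5980 | C..E: k=3: 0+6300+23·36·35=35280; k=4: 4140+0+23·5·35=8165 → min 8165.
Length 4: A..D: k=1: 0+5980+33·16·5=8620; k=2: 12144+4140+33·23·5=20079; k=3: 32256+0+33·36·5=38196 → min 8620 | B..E: k=2: 0+8165+16·23·35=21045; k=3: 13248+6300+16·36·35=39708; k=4: 5980+0+16·5·35=8780 → min 8780.
Length 5: A..E: k=1: 0+8780+33·16·35=27260; k=2: 12144+8165+33·23·35=46874; k=3: 32256+6300+33·36·35=80136; k=4: 8620+0+33·5·35=14395 → min 14395.
Optimal order: ((A (B (C D))) E) with cost 14395.

14395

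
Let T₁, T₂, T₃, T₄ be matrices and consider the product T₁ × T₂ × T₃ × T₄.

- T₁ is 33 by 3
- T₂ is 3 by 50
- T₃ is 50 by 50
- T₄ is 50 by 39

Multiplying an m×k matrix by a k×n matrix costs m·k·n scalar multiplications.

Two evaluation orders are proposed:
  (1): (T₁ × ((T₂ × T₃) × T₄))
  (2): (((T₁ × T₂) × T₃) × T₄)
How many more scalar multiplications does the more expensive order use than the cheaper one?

Order (1) = (T₁ × ((T₂ × T₃) × T₄)): (T₂ × T₃): 3×50 by 50×50 → 3×50, cost 3·50·50 = 7500; ((T₂ × T₃) × T₄): 3×50 by 50×39 → 3×39, cost 3·50·39 = 5850; cumulative 13350; (T₁ × ((T₂ × T₃) × T₄)): 33×3 by 3×39 → 33×39, cost 33·3·39 = 3861; cumulative 17211. Total 17211.
Order (2) = (((T₁ × T₂) × T₃) × T₄): (T₁ × T₂): 33×3 by 3×50 → 33×50, cost 33·3·50 = 4950; ((T₁ × T₂) × T₃): 33×50 by 50×50 → 33×50, cost 33·50·50 = 82500; cumulative 87450; (((T₁ × T₂) × T₃) × T₄): 33×50 by 50×39 → 33×39, cost 33·50·39 = 64350; cumulative 151800. Total 151800.
Difference: |17211 − 151800| = 134589.

134589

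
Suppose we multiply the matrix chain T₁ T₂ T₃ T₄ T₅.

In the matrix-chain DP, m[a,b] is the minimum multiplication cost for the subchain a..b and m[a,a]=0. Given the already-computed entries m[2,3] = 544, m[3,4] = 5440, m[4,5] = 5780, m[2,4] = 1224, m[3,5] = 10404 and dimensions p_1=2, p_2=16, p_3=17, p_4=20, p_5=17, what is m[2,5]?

1904

m[2,5] = min over k∈[2,4] of m[2,k]+m[k+1,5]+p_{1}·p_k·p_{5}.
k=2: 0 + 10404 + 2·16·17 = 10948; k=3: 544 + 5780 + 2·17·17 = 6902; k=4: 1224 + 0 + 2·20·17 = 1904.
Minimum: 1904 at k=4.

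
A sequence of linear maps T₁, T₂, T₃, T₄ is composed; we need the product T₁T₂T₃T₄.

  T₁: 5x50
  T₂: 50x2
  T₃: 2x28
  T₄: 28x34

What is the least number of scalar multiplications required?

2744

Adjacent pairs: T₁T₂ = 5·50·2 = 500; T₂T₃ = 50·2·28 = 2800; T₃T₄ = 2·28·34 = 1904.
Length 3: T₁..T₃: k=1: 0+2800+5·50·28=9800; k=2: 500+0+5·2·28=780 → min 780 | T₂..T₄: k=2: 0+1904+50·2·34=5304; k=3: 2800+0+50·28·34=50400 → min 5304.
Length 4: T₁..T₄: k=1: 0+5304+5·50·34=13804; k=2: 500+1904+5·2·34=2744; k=3: 780+0+5·28·34=5540 → min 2744.
Optimal order: ((T₁T₂)(T₃T₄)) with cost 2744.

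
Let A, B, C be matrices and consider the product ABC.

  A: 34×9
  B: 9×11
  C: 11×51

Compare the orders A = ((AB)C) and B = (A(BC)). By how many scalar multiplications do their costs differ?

Order A = ((AB)C): (AB): 34×9 by 9×11 → 34×11, cost 34·9·11 = 3366; ((AB)C): 34×11 by 11×51 → 34×51, cost 34·11·51 = 19074; cumulative 22440. Total 22440.
Order B = (A(BC)): (BC): 9×11 by 11×51 → 9×51, cost 9·11·51 = 5049; (A(BC)): 34×9 by 9×51 → 34×51, cost 34·9·51 = 15606; cumulative 20655. Total 20655.
Difference: |22440 − 20655| = 1785.

1785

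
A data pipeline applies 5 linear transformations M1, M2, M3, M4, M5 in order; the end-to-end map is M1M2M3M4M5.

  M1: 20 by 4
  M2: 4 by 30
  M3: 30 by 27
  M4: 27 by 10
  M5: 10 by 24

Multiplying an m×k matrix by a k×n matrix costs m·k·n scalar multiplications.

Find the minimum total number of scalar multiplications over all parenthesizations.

Adjacent pairs: M1M2 = 20·4·30 = 2400; M2M3 = 4·30·27 = 3240; M3M4 = 30·27·10 = 8100; M4M5 = 27·10·24 = 6480.
Length 3: M1..M3: k=1: 0+3240+20·4·27=5400; k=2: 2400+0+20·30·27=18600 → min 5400 | M2..M4: k=2: 0+8100+4·30·10=9300; k=3: 3240+0+4·27·10=4320 → min 4320 | M3..M5: k=3: 0+6480+30·27·24=25920; k=4: 8100+0+30·10·24=15300 → min 15300.
Length 4: M1..M4: k=1: 0+4320+20·4·10=5120; k=2: 2400+8100+20·30·10=16500; k=3: 5400+0+20·27·10=10800 → min 5120 | M2..M5: k=2: 0+15300+4·30·24=18180; k=3: 3240+6480+4·27·24=12312; k=4: 4320+0+4·10·24=5280 → min 5280.
Length 5: M1..M5: k=1: 0+5280+20·4·24=7200; k=2: 2400+15300+20·30·24=32100; k=3: 5400+6480+20·27·24=24840; k=4: 5120+0+20·10·24=9920 → min 7200.
Optimal order: (M1(((M2M3)M4)M5)) with cost 7200.

7200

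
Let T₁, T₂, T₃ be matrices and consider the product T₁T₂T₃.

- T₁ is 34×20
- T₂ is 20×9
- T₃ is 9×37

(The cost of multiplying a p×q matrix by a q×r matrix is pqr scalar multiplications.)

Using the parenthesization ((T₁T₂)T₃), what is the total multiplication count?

17442

(T₁T₂): 34×20 by 20×9 → 34×9, cost 34·20·9 = 6120
((T₁T₂)T₃): 34×9 by 9×37 → 34×37, cost 34·9·37 = 11322; cumulative 17442
Total: 17442 scalar multiplications.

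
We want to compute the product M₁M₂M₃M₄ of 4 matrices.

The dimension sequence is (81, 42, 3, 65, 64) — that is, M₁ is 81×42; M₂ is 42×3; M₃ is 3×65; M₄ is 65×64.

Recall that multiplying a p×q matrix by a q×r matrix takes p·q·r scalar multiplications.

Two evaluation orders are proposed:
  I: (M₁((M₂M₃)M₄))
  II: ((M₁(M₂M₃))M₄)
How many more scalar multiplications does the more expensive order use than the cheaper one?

Order I = (M₁((M₂M₃)M₄)): (M₂M₃): 42×3 by 3×65 → 42×65, cost 42·3·65 = 8190; ((M₂M₃)M₄): 42×65 by 65×64 → 42×64, cost 42·65·64 = 174720; cumulative 182910; (M₁((M₂M₃)M₄)): 81×42 by 42×64 → 81×64, cost 81·42·64 = 217728; cumulative 400638. Total 400638.
Order II = ((M₁(M₂M₃))M₄): (M₂M₃): 42×3 by 3×65 → 42×65, cost 42·3·65 = 8190; (M₁(M₂M₃)): 81×42 by 42×65 → 81×65, cost 81·42·65 = 221130; cumulative 229320; ((M₁(M₂M₃))M₄): 81×65 by 65×64 → 81×64, cost 81·65·64 = 336960; cumulative 566280. Total 566280.
Difference: |400638 − 566280| = 165642.

165642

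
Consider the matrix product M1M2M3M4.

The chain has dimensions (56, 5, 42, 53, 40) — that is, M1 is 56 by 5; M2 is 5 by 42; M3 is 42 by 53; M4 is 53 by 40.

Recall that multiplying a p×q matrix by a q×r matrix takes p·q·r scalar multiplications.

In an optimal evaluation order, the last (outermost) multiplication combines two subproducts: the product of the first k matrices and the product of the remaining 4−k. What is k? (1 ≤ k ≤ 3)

1

Adjacent pairs: M1M2 = 56·5·42 = 11760; M2M3 = 5·42·53 = 11130; M3M4 = 42·53·40 = 89040.
Length 3: M1..M3: k=1: 0+11130+56·5·53=25970; k=2: 11760+0+56·42·53=136416 → min 25970 | M2..M4: k=2: 0+89040+5·42·40=97440; k=3: 11130+0+5·53·40=21730 → min 21730.
Top-level splits: k=1: (M1..M1)·(M2..M4) → 0+21730+56·5·40 = 32930; k=2: (M1..M2)·(M3..M4) → 11760+89040+56·42·40 = 194880; k=3: (M1..M3)·(M4..M4) → 25970+0+56·53·40 = 144690.
Best split is after M1, i.e. k = 1.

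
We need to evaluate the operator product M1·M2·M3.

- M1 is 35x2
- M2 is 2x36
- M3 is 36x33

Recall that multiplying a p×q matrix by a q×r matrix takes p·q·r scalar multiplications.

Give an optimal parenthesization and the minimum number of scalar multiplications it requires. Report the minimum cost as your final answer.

4686

(M1·(M2·M3)): cost 4686.
((M1·M2)·M3): cost 44100.
Optimal: (M1·(M2·M3)) with cost 4686.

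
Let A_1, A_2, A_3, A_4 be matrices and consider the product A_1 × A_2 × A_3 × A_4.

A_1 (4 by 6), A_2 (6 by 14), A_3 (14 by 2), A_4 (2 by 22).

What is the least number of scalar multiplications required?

392

Adjacent pairs: A_1A_2 = 4·6·14 = 336; A_2A_3 = 6·14·2 = 168; A_3A_4 = 14·2·22 = 616.
Length 3: A_1..A_3: k=1: 0+168+4·6·2=216; k=2: 336+0+4·14·2=448 → min 216 | A_2..A_4: k=2: 0+616+6·14·22=2464; k=3: 168+0+6·2·22=432 → min 432.
Length 4: A_1..A_4: k=1: 0+432+4·6·22=960; k=2: 336+616+4·14·22=2184; k=3: 216+0+4·2·22=392 → min 392.
Optimal order: ((A_1 × (A_2 × A_3)) × A_4) with cost 392.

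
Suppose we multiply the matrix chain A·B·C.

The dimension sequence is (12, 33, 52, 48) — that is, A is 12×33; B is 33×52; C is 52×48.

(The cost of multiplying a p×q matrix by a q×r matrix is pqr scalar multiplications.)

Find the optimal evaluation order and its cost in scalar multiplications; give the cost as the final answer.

(A·(B·C)): cost 101376.
((A·B)·C): cost 50544.
Optimal: ((A·B)·C) with cost 50544.

50544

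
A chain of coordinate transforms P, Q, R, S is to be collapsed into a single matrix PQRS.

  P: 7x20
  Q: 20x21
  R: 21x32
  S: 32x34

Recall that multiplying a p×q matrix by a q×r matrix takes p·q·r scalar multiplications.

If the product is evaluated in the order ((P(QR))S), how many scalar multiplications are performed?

(QR): 20×21 by 21×32 → 20×32, cost 20·21·32 = 13440
(P(QR)): 7×20 by 20×32 → 7×32, cost 7·20·32 = 4480; cumulative 17920
((P(QR))S): 7×32 by 32×34 → 7×34, cost 7·32·34 = 7616; cumulative 25536
Total: 25536 scalar multiplications.

25536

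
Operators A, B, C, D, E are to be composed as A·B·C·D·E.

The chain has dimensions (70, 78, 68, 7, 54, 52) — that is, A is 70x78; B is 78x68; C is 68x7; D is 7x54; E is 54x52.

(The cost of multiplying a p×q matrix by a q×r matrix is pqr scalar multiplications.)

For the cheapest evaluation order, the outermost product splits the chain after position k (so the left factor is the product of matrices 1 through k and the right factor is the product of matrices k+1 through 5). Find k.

Adjacent pairs: AB = 70·78·68 = 371280; BC = 78·68·7 = 37128; CD = 68·7·54 = 25704; DE = 7·54·52 = 19656.
Length 3: A..C: k=1: 0+37128+70·78·7=75348; k=2: 371280+0+70·68·7=404600 → min 75348 | B..D: k=2: 0+25704+78·68·54=312120; k=3: 37128+0+78·7·54=66612 → min 66612 | C..E: k=3: 0+19656+68·7·52=44408; k=4: 25704+0+68·54·52=216648 → min 44408.
Length 4: A..D: k=1: 0+66612+70·78·54=361452; k=2: 371280+25704+70·68·54=654024; k=3: 75348+0+70·7·54=101808 → min 101808 | B..E: k=2: 0+44408+78·68·52=320216; k=3: 37128+19656+78·7·52=85176; k=4: 66612+0+78·54·52=285636 → min 85176.
Top-level splits: k=1: (A..A)·(B..E) → 0+85176+70·78·52 = 369096; k=2: (A..B)·(C..E) → 371280+44408+70·68·52 = 663208; k=3: (A..C)·(D..E) → 75348+19656+70·7·52 = 120484; k=4: (A..D)·(E..E) → 101808+0+70·54·52 = 298368.
Best split is after C, i.e. k = 3.

3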